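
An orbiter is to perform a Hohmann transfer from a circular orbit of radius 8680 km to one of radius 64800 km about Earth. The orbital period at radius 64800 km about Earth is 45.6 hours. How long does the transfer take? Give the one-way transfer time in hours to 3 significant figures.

t = 9.73 hours

From Kepler's third law T² = 4π²r³/μ at r = 64800 km, T = 45.6 hours = 45.6 × 3600 s = 1.6416×10^5 s: μ = 4π²r³/T² = 3.98612×10^5 km³/s².
Transfer-ellipse semi-major axis a_t = (r₁ + r₂)/2 = (8680 + 64800)/2 = 36740 km.
By Kepler's third law the transfer-orbit period is T = 2π√(a_t³/μ), so t = T/2 = 35040 s.
Converting: 35040 s ÷ 3600 s/hour = 9.73 hours.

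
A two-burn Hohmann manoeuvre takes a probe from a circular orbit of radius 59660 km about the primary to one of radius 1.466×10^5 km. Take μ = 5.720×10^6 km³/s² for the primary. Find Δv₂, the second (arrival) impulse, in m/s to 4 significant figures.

Semi-major axis of the transfer orbit: a_t = (59660 + 1.466×10^5)/2 = 1.0313×10^5 km.
On the circular orbit at r = 1.466×10^5 km, v_c = √(μ/r) = 6.246 km/s.
Vis-viva on the transfer ellipse at r = 1.466×10^5 km gives v_t = √[μ(2/r − 1/a_t)] = 4.751 km/s.
Δv₂ = |v_t − v_c| = |4.751 − 6.246| = 1.495 km/s.

Δv₂ = 1495 m/s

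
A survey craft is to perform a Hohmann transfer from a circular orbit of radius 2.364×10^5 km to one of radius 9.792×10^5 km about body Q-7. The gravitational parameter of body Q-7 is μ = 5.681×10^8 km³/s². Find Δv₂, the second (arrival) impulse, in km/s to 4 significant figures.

Δv₂ = 9.065 km/s

Transfer-ellipse semi-major axis a_t = (r₁ + r₂)/2 = (2.364×10^5 + 9.792×10^5)/2 = 6.078×10^5 km.
On the circular orbit at r = 9.792×10^5 km, v_c = √(μ/r) = 24.087 km/s.
Vis-viva on the transfer ellipse at r = 9.792×10^5 km gives v_t = √[μ(2/r − 1/a_t)] = 15.022 km/s.
Δv₂ = |v_t − v_c| = |15.022 − 24.087| = 9.065 km/s.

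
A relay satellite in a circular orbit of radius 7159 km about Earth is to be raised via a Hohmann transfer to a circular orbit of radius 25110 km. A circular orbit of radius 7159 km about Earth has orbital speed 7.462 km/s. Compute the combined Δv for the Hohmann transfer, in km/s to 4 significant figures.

From the circular-orbit relation v² = μ/r at r = 7159 km: μ = v²r = (7.462)² × 7159 = 3.98623×10^5 km³/s².
Transfer-ellipse semi-major axis a_t = (r₁ + r₂)/2 = (7159 + 25110)/2 = 16134.5 km.
Circular speed at r₁: v₁ = √(μ/r₁) = √(3.98623×10^5/7159) = 7.462 km/s.
Transfer-orbit speed at r₁ (v² = μ(2/r − 1/a)): v_p = √[μ(2/r₁ − 1/a_t)] = 9.309 km/s.
First burn Δv₁ = |v_p − v₁| = 1.847 km/s.
Circular speed at r₂: v₂ = √(μ/r₂) = 3.984 km/s.
Transfer-orbit speed at r₂: v_a = √[μ(2/r₂ − 1/a_t)] = 2.654 km/s.
Second burn Δv₂ = |v₂ − v_a| = 1.330 km/s.
Δv = Δv₁ + Δv₂ = 1.847 + 1.330 = 3.177 km/s.

Δv = 3.177 km/s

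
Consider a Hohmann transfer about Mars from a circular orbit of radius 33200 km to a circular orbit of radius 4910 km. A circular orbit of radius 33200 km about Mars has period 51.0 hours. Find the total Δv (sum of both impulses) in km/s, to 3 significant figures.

Δv = 1.50 km/s

From Kepler's third law T² = 4π²r³/μ at r = 33200 km, T = 51.0 hours = 51.0 × 3600 s = 1.836×10^5 s: μ = 4π²r³/T² = 42857.7 km³/s².
Transfer-ellipse semi-major axis a_t = (r₁ + r₂)/2 = (33200 + 4910)/2 = 19055 km.
At r₁ the circular-orbit speed is v₁ = √(μ/r₁) = 1.13618 km/s.
Transfer-orbit speed at r₁ (v² = μ(2/r − 1/a)): v_a = √[μ(2/r₁ − 1/a_t)] = 0.576742 km/s.
First burn Δv₁ = |v_a − v₁| = 0.5594 km/s.
Circular speed at r₂: v₂ = √(μ/r₂) = 2.95443 km/s.
Transfer-orbit speed at r₂: v_p = √[μ(2/r₂ − 1/a_t)] = 3.89976 km/s.
Second burn Δv₂ = |v₂ − v_p| = 0.9453 km/s.
Δv = Δv₁ + Δv₂ = 0.5594 + 0.9453 = 1.505 km/s.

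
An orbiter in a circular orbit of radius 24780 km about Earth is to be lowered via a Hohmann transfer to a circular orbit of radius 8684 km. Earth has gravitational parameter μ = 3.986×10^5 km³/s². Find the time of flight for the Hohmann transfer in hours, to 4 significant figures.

t = 2.992 hours

The Hohmann ellipse has a_t = (r₁ + r₂)/2 = 16732 km.
By Kepler's third law the transfer-orbit period is T = 2π√(a_t³/μ), so t = T/2 = 10770 s.
Converting: 10770 s ÷ 3600 s/hour = 2.992 hours.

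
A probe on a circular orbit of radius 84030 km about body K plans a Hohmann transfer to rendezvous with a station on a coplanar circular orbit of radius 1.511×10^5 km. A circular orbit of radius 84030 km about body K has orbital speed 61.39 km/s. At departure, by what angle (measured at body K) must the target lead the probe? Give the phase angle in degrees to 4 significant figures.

From the circular-orbit relation v² = μ/r at r = 84030 km: μ = v²r = (61.39)² × 84030 = 3.16687×10^8 km³/s².
Transfer-ellipse semi-major axis a_t = (r₁ + r₂)/2 = (84030 + 1.511×10^5)/2 = 1.17565×10^5 km.
The half-period of the transfer ellipse is t = π√(a_t³/μ) = 7116 s.
Target angular speed ω₂ = √(μ/r₂³) = 3.030×10^-4 rad/s.
Angle swept by the target during transfer: ω₂·t = 2.1561 rad = 123.54°.
Arrival is 180° from departure on the ellipse, so φ = 180° − 123.54° = 56.46°.

φ = 56.46°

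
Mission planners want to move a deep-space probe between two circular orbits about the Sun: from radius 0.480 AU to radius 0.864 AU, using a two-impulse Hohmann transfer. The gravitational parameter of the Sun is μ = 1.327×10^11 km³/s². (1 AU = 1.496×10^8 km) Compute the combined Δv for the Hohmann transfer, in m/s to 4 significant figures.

In km: r₁ = 0.480 × 1.496×10^8 = 7.1808×10^7 km; r₂ = 0.864 × 1.496×10^8 = 1.292544×10^8 km.
Semi-major axis of the transfer orbit: a_t = (7.1808×10^7 + 1.292544×10^8)/2 = 1.005312×10^8 km.
At r₁ the circular-orbit speed is v₁ = √(μ/r₁) = 42.988 km/s.
On the transfer ellipse at r₁, vis-viva equation gives v_p = √[μ(2/r₁ − 1/a_t)] = 48.744 km/s.
First burn Δv₁ = |v_p − v₁| = 5.756 km/s.
Circular speed at r₂: v₂ = √(μ/r₂) = 32.041 km/s.
Transfer-orbit speed at r₂: v_a = √[μ(2/r₂ − 1/a_t)] = 27.080 km/s.
Second burn Δv₂ = |v₂ − v_a| = 4.961 km/s.
Δv = Δv₁ + Δv₂ = 5.756 + 4.961 = 10.72 km/s.

Δv = 10720 m/s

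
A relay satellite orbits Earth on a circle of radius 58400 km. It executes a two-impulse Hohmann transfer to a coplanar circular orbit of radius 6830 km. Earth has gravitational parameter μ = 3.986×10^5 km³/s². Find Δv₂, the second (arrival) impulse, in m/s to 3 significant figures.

Δv₂ = 2580 m/s

Semi-major axis of the transfer orbit: a_t = (58400 + 6830)/2 = 32615 km.
On the circular orbit at r = 6830 km, v_c = √(μ/r) = 7.6394 km/s.
Vis-viva on the transfer ellipse at r = 6830 km gives v_t = √[μ(2/r − 1/a_t)] = 10.222 km/s.
Δv₂ = |v_t − v_c| = |10.222 − 7.6394| = 2.583 km/s.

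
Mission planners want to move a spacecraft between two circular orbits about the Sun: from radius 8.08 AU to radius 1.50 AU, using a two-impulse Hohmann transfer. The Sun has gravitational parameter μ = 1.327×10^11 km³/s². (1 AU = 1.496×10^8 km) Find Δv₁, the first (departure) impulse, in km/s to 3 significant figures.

Δv₁ = 4.61 km/s

In km: r₁ = 8.08 × 1.496×10^8 = 1.208768×10^9 km; r₂ = 1.50 × 1.496×10^8 = 2.244×10^8 km.
The Hohmann ellipse has a_t = (r₁ + r₂)/2 = 7.16584×10^8 km.
Circular speed at r = 1.208768×10^9 km: v_c = √(μ/r) = 10.4777 km/s.
Transfer-orbit speed at the same r (vis-viva, a = a_t): v_t = √[μ(2/r − 1/a_t)] = 5.86330 km/s.
Δv₁ = |v_t − v_c| = |5.86330 − 10.4777| = 4.614 km/s.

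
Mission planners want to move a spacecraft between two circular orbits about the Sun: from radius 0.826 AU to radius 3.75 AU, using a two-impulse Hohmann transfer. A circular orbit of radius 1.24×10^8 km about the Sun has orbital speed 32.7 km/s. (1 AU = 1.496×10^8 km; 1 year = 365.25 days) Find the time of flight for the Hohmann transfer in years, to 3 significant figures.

From the circular-orbit relation v² = μ/r at r = 1.24×10^8 km: μ = v²r = (32.7)² × 1.24×10^8 = 1.32592×10^11 km³/s².
In km: r₁ = 0.826 × 1.496×10^8 = 1.235696×10^8 km; r₂ = 3.75 × 1.496×10^8 = 5.610×10^8 km.
Transfer-ellipse semi-major axis a_t = (r₁ + r₂)/2 = (1.235696×10^8 + 5.610×10^8)/2 = 3.422848×10^8 km.
Half the transfer-orbit period gives t = π√(a_t³/μ) = 5.464×10^7 s.
Converting: 5.464×10^7 s ÷ 3.15576×10^7 s/year (365.25 × 86400) = 1.73 years.

t = 1.73 years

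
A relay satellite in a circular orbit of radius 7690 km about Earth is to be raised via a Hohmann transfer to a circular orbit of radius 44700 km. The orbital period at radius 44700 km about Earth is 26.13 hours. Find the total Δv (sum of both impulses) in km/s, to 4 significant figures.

Δv = 3.573 km/s

From Kepler's third law T² = 4π²r³/μ at r = 44700 km, T = 26.13 hours = 26.13 × 3600 s = 94068 s: μ = 4π²r³/T² = 3.98473×10^5 km³/s².
The Hohmann ellipse has a_t = (r₁ + r₂)/2 = 26195 km.
Circular speed at r₁: v₁ = √(μ/r₁) = √(3.98473×10^5/7690) = 7.198 km/s.
Transfer-orbit speed at r₁ (v² = μ(2/r − 1/a)): v_p = √[μ(2/r₁ − 1/a_t)] = 9.403 km/s.
First burn Δv₁ = |v_p − v₁| = 2.205 km/s.
At r₂, v₂ = √(μ/r₂) = 2.986 km/s.
Transfer-orbit speed at r₂: v_a = √[μ(2/r₂ − 1/a_t)] = 1.618 km/s.
Second burn Δv₂ = |v₂ − v_a| = 1.368 km/s.
Total Δv = Δv₁ + Δv₂ = 3.573 km/s.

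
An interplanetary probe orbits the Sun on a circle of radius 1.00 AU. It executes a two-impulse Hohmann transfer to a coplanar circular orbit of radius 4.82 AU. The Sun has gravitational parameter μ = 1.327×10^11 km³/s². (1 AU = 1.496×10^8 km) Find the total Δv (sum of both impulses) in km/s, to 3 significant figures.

Δv = 14.2 km/s

In km: r₁ = 1.00 × 1.496×10^8 = 1.496×10^8 km; r₂ = 4.82 × 1.496×10^8 = 7.21072×10^8 km.
Semi-major axis of the transfer orbit: a_t = (1.496×10^8 + 7.21072×10^8)/2 = 4.35336×10^8 km.
At r₁ the circular-orbit speed is v₁ = √(μ/r₁) = 29.783 km/s.
Transfer-orbit speed at r₁ (v² = μ(2/r − 1/a)): v_p = √[μ(2/r₁ − 1/a_t)] = 38.331 km/s.
First burn Δv₁ = |v_p − v₁| = 8.548 km/s.
At r₂, v₂ = √(μ/r₂) = 13.5658 km/s.
Transfer-orbit speed at r₂: v_a = √[μ(2/r₂ − 1/a_t)] = 7.95243 km/s.
Second burn Δv₂ = |v₂ − v_a| = 5.613 km/s.
Total Δv = Δv₁ + Δv₂ = 14.16 km/s.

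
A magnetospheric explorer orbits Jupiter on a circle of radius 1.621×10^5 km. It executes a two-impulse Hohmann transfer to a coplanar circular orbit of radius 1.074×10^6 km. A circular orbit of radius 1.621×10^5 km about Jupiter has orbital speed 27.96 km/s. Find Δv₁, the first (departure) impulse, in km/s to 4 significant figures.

From the circular-orbit relation v² = μ/r at r = 1.621×10^5 km: μ = v²r = (27.96)² × 1.621×10^5 = 1.26724×10^8 km³/s².
Semi-major axis of the transfer orbit: a_t = (1.621×10^5 + 1.074×10^6)/2 = 6.1805×10^5 km.
Circular speed at r = 1.621×10^5 km: v_c = √(μ/r) = 27.960 km/s.
Vis-viva on the transfer ellipse at r = 1.621×10^5 km gives v_t = √[μ(2/r − 1/a_t)] = 36.858 km/s.
Δv₁ = |v_t − v_c| = |36.858 − 27.960| = 8.898 km/s.

Δv₁ = 8.898 km/s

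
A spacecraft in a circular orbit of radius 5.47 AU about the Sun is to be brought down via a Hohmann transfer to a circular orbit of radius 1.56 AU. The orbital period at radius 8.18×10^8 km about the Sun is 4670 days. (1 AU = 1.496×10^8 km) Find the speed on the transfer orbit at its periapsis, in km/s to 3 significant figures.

From Kepler's third law T² = 4π²r³/μ at r = 8.18×10^8 km, T = 4670 days = 4670 × 86400 s = 4.03488×10^8 s: μ = 4π²r³/T² = 1.32727×10^11 km³/s².
In km: r₁ = 5.47 × 1.496×10^8 = 8.18312×10^8 km; r₂ = 1.56 × 1.496×10^8 = 2.33376×10^8 km.
Semi-major axis of the transfer orbit: a_t = (8.18312×10^8 + 2.33376×10^8)/2 = 5.25844×10^8 km.
The periapsis of the transfer ellipse is at r = 2.33376×10^8 km.
Applying v² = μ(2/r − 1/a_t): v = 29.75 km/s.

v = 29.7 km/s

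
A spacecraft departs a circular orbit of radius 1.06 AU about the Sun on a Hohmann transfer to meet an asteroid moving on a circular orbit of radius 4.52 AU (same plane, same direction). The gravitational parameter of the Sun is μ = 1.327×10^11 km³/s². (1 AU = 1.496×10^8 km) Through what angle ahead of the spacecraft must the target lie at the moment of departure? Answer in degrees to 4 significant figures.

In km: r₁ = 1.06 × 1.496×10^8 = 1.58576×10^8 km; r₂ = 4.52 × 1.496×10^8 = 6.76192×10^8 km.
The Hohmann ellipse has a_t = (r₁ + r₂)/2 = 4.17384×10^8 km.
The half-period of the transfer ellipse is t = π√(a_t³/μ) = 7.3539×10^7 s.
Target angular speed ω₂ = √(μ/r₂³) = 2.0717×10^-8 rad/s.
Angle swept by the target during transfer: ω₂·t = 1.5235 rad = 87.29°.
Arrival is 180° from departure on the ellipse, so φ = 180° − 87.29° = 92.71°.

φ = 92.71°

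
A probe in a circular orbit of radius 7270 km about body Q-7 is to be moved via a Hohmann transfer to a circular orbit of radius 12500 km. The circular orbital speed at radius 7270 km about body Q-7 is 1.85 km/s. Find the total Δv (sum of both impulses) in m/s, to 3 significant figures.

Δv = 431 m/s

From the circular-orbit relation v² = μ/r at r = 7270 km: μ = v²r = (1.85)² × 7270 = 24881.6 km³/s².
Transfer-ellipse semi-major axis a_t = (r₁ + r₂)/2 = (7270 + 12500)/2 = 9885 km.
At r₁ the circular-orbit speed is v₁ = √(μ/r₁) = 1.8500 km/s.
Transfer-orbit speed at r₁ (vis-viva equation): v_p = √[μ(2/r₁ − 1/a_t)] = 2.0804 km/s.
First burn Δv₁ = |v_p − v₁| = 0.2304 km/s.
Circular speed at r₂: v₂ = √(μ/r₂) = 1.41086 km/s.
Transfer-orbit speed at r₂: v_a = √[μ(2/r₂ − 1/a_t)] = 1.20994 km/s.
Second burn Δv₂ = |v₂ − v_a| = 0.2009 km/s.
Total Δv = Δv₁ + Δv₂ = 0.4313 km/s.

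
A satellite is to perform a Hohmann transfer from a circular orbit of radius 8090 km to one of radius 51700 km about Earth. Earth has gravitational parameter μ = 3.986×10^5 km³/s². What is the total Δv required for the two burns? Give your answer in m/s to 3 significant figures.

Δv = 3540 m/s

Transfer-ellipse semi-major axis a_t = (r₁ + r₂)/2 = (8090 + 51700)/2 = 29895 km.
At r₁ the circular-orbit speed is v₁ = √(μ/r₁) = 7.019 km/s.
On the transfer ellipse at r₁, v² = μ(2/r − 1/a) gives v_p = √[μ(2/r₁ − 1/a_t)] = 9.231 km/s.
First burn Δv₁ = |v_p − v₁| = 2.212 km/s.
Circular speed at r₂: v₂ = √(μ/r₂) = 2.7767 km/s.
Transfer-orbit speed at r₂: v_a = √[μ(2/r₂ − 1/a_t)] = 1.4444 km/s.
Second burn Δv₂ = |v₂ − v_a| = 1.332 km/s.
Δv = Δv₁ + Δv₂ = 2.212 + 1.332 = 3.544 km/s.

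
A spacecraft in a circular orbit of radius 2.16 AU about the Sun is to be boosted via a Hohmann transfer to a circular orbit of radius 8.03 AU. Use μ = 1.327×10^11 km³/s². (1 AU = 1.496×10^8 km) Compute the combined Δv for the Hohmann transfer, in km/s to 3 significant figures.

In km: r₁ = 2.16 × 1.496×10^8 = 3.23136×10^8 km; r₂ = 8.03 × 1.496×10^8 = 1.201288×10^9 km.
Transfer-ellipse semi-major axis a_t = (r₁ + r₂)/2 = (3.23136×10^8 + 1.201288×10^9)/2 = 7.62212×10^8 km.
At r₁ the circular-orbit speed is v₁ = √(μ/r₁) = 20.265 km/s.
On the transfer ellipse at r₁, v² = μ(2/r − 1/a) gives v_p = √[μ(2/r₁ − 1/a_t)] = 25.441 km/s.
First burn Δv₁ = |v_p − v₁| = 5.176 km/s.
At r₂, v₂ = √(μ/r₂) = 10.51 km/s.
Transfer-orbit speed at r₂: v_a = √[μ(2/r₂ − 1/a_t)] = 6.843 km/s.
Second burn Δv₂ = |v₂ − v_a| = 3.667 km/s.
Δv = Δv₁ + Δv₂ = 5.176 + 3.667 = 8.843 km/s.

Δv = 8.84 km/s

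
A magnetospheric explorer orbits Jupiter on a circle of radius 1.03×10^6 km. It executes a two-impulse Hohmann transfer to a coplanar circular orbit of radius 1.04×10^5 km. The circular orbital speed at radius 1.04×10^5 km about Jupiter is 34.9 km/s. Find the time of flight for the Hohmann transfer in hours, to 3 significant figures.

t = 33.1 hours

From the circular-orbit relation v² = μ/r at r = 1.04×10^5 km: μ = v²r = (34.9)² × 1.04×10^5 = 1.26673×10^8 km³/s².
The Hohmann ellipse has a_t = (r₁ + r₂)/2 = 5.670×10^5 km.
Half the transfer-orbit period gives t = π√(a_t³/μ) = 1.192×10^5 s.
Converting: 1.192×10^5 s ÷ 3600 s/hour = 33.1 hours.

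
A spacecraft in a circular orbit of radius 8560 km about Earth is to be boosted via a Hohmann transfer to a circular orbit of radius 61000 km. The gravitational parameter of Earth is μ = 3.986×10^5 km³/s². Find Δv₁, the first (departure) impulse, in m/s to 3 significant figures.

Δv₁ = 2210 m/s

The Hohmann ellipse has a_t = (r₁ + r₂)/2 = 34780 km.
Circular speed at r = 8560 km: v_c = √(μ/r) = 6.824 km/s.
Transfer-orbit speed at the same r (vis-viva, a = a_t): v_t = √[μ(2/r − 1/a_t)] = 9.037 km/s.
Δv₁ = |v_t − v_c| = |9.037 − 6.824| = 2.213 km/s.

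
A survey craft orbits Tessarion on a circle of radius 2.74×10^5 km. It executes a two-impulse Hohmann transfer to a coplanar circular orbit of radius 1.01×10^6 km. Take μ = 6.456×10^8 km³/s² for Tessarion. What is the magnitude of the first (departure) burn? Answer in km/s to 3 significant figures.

Δv₁ = 12.3 km/s

Semi-major axis of the transfer orbit: a_t = (2.740×10^5 + 1.010×10^6)/2 = 6.420×10^5 km.
On the circular orbit at r = 2.740×10^5 km, v_c = √(μ/r) = 48.54 km/s.
Vis-viva on the transfer ellipse at r = 2.740×10^5 km gives v_t = √[μ(2/r − 1/a_t)] = 60.88 km/s.
Δv₁ = |v_t − v_c| = |60.88 − 48.54| = 12.34 km/s.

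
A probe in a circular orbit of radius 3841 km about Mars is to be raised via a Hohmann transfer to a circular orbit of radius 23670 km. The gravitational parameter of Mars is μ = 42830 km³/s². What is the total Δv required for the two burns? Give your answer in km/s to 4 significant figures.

Δv = 1.675 km/s

Semi-major axis of the transfer orbit: a_t = (3841 + 23670)/2 = 13755.5 km.
Circular speed at r₁: v₁ = √(μ/r₁) = √(42830/3841) = 3.339 km/s.
On the transfer ellipse at r₁, v² = μ(2/r − 1/a) gives v_p = √[μ(2/r₁ − 1/a_t)] = 4.380 km/s.
First burn Δv₁ = |v_p − v₁| = 1.041 km/s.
At r₂, v₂ = √(μ/r₂) = 1.34516 km/s.
Transfer-orbit speed at r₂: v_a = √[μ(2/r₂ − 1/a_t)] = 0.710819 km/s.
Second burn Δv₂ = |v₂ − v_a| = 0.6343 km/s.
Δv = Δv₁ + Δv₂ = 1.041 + 0.6343 = 1.675 km/s.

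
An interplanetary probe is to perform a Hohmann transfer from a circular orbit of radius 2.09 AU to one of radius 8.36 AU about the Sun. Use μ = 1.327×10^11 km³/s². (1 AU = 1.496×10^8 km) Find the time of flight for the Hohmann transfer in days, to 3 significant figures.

t = 2180 days

In km: r₁ = 2.09 × 1.496×10^8 = 3.12664×10^8 km; r₂ = 8.36 × 1.496×10^8 = 1.250656×10^9 km.
Transfer-ellipse semi-major axis a_t = (r₁ + r₂)/2 = (3.12664×10^8 + 1.250656×10^9)/2 = 7.8166×10^8 km.
Transfer time t = π√(a_t³/μ) = π√((7.8166×10^8)³ / 1.327×10^11) = 1.885×10^8 s.
Converting: 1.885×10^8 s ÷ 86400 s/day = 2180 days.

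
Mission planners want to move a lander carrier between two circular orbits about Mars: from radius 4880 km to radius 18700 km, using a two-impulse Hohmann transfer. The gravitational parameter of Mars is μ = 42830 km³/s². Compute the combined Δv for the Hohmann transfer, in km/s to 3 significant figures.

Δv = 1.31 km/s

The Hohmann ellipse has a_t = (r₁ + r₂)/2 = 11790 km.
At r₁ the circular-orbit speed is v₁ = √(μ/r₁) = 2.9625 km/s.
On the transfer ellipse at r₁, vis-viva gives v_p = √[μ(2/r₁ − 1/a_t)] = 3.7310 km/s.
First burn Δv₁ = |v_p − v₁| = 0.7685 km/s.
At r₂, v₂ = √(μ/r₂) = 1.5134 km/s.
Transfer-orbit speed at r₂: v_a = √[μ(2/r₂ − 1/a_t)] = 0.97366 km/s.
Second burn Δv₂ = |v₂ − v_a| = 0.5397 km/s.
Total Δv = Δv₁ + Δv₂ = 1.308 km/s.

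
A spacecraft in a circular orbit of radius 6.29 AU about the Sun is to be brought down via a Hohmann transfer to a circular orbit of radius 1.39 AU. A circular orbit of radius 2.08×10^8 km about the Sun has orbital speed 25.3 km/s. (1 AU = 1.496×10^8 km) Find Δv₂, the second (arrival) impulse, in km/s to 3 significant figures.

Δv₂ = 7.08 km/s

From the circular-orbit relation v² = μ/r at r = 2.08×10^8 km: μ = v²r = (25.3)² × 2.08×10^8 = 1.33139×10^11 km³/s².
In km: r₁ = 6.29 × 1.496×10^8 = 9.40984×10^8 km; r₂ = 1.39 × 1.496×10^8 = 2.07944×10^8 km.
Semi-major axis of the transfer orbit: a_t = (9.40984×10^8 + 2.07944×10^8)/2 = 5.74464×10^8 km.
On the circular orbit at r = 2.07944×10^8 km, v_c = √(μ/r) = 25.3034 km/s.
Vis-viva on the transfer ellipse at r = 2.07944×10^8 km gives v_t = √[μ(2/r − 1/a_t)] = 32.3846 km/s.
Δv₂ = |v_t − v_c| = |32.3846 − 25.3034| = 7.081 km/s.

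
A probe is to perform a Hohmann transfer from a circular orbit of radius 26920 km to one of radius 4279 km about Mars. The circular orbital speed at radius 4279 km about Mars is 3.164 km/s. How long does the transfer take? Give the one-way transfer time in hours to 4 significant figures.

t = 8.215 hours

From the circular-orbit relation v² = μ/r at r = 4279 km: μ = v²r = (3.164)² × 4279 = 42836.6 km³/s².
Transfer-ellipse semi-major axis a_t = (r₁ + r₂)/2 = (26920 + 4279)/2 = 15599.5 km.
By Kepler's third law the transfer-orbit period is T = 2π√(a_t³/μ), so t = T/2 = 29574 s.
Converting: 29574 s ÷ 3600 s/hour = 8.215 hours.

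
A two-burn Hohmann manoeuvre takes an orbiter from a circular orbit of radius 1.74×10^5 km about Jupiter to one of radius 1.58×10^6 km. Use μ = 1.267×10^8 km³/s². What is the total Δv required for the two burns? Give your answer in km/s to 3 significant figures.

The Hohmann ellipse has a_t = (r₁ + r₂)/2 = 8.770×10^5 km.
At r₁ the circular-orbit speed is v₁ = √(μ/r₁) = 26.984 km/s.
Transfer-orbit speed at r₁ (v² = μ(2/r − 1/a)): v_p = √[μ(2/r₁ − 1/a_t)] = 36.219 km/s.
First burn Δv₁ = |v_p − v₁| = 9.235 km/s.
Circular speed at r₂: v₂ = √(μ/r₂) = 8.955 km/s.
Transfer-orbit speed at r₂: v_a = √[μ(2/r₂ − 1/a_t)] = 3.989 km/s.
Second burn Δv₂ = |v₂ − v_a| = 4.966 km/s.
Δv = Δv₁ + Δv₂ = 9.235 + 4.966 = 14.20 km/s.

Δv = 14.2 km/s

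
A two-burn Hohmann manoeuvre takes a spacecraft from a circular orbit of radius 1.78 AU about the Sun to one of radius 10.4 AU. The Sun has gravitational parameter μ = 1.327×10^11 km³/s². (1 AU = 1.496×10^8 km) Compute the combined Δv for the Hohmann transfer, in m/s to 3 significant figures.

Δv = 11100 m/s

In km: r₁ = 1.78 × 1.496×10^8 = 2.66288×10^8 km; r₂ = 10.4 × 1.496×10^8 = 1.55584×10^9 km.
The Hohmann ellipse has a_t = (r₁ + r₂)/2 = 9.11064×10^8 km.
Circular speed at r₁: v₁ = √(μ/r₁) = √(1.327×10^11/2.66288×10^8) = 22.323 km/s.
On the transfer ellipse at r₁, vis-viva equation gives v_p = √[μ(2/r₁ − 1/a_t)] = 29.172 km/s.
First burn Δv₁ = |v_p − v₁| = 6.849 km/s.
Circular speed at r₂: v₂ = √(μ/r₂) = 9.235 km/s.
Transfer-orbit speed at r₂: v_a = √[μ(2/r₂ − 1/a_t)] = 4.993 km/s.
Second burn Δv₂ = |v₂ − v_a| = 4.242 km/s.
Total Δv = Δv₁ + Δv₂ = 11.09 km/s.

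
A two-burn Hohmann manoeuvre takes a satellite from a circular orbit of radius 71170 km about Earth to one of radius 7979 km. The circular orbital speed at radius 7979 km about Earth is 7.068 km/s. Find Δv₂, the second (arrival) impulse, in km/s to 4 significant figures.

Δv₂ = 2.410 km/s

From the circular-orbit relation v² = μ/r at r = 7979 km: μ = v²r = (7.068)² × 7979 = 3.98604×10^5 km³/s².
Semi-major axis of the transfer orbit: a_t = (71170 + 7979)/2 = 39574.5 km.
On the circular orbit at r = 7979 km, v_c = √(μ/r) = 7.068 km/s.
Transfer-orbit speed at the same r (vis-viva, a = a_t): v_t = √[μ(2/r − 1/a_t)] = 9.478 km/s.
Δv₂ = |v_t − v_c| = |9.478 − 7.068| = 2.410 km/s.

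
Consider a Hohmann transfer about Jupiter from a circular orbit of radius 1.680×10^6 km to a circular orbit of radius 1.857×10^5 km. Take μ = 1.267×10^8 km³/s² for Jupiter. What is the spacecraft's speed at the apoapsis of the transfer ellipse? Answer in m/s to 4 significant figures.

v = 3875 m/s

The Hohmann ellipse has a_t = (r₁ + r₂)/2 = 9.3285×10^5 km.
The apoapsis of the transfer ellipse is at r = 1.680×10^6 km.
From the vis-viva equation, v = √[μ(2/r − 1/a_t)] = 3.875 km/s.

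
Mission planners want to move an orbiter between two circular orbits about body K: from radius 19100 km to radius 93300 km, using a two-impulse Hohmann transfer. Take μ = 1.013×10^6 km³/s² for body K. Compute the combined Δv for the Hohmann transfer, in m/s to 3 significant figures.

The Hohmann ellipse has a_t = (r₁ + r₂)/2 = 56200 km.
At r₁ the circular-orbit speed is v₁ = √(μ/r₁) = 7.2826 km/s.
On the transfer ellipse at r₁, v² = μ(2/r − 1/a) gives v_p = √[μ(2/r₁ − 1/a_t)] = 9.3834 km/s.
First burn Δv₁ = |v_p − v₁| = 2.101 km/s.
At r₂, v₂ = √(μ/r₂) = 3.295 km/s.
Transfer-orbit speed at r₂: v_a = √[μ(2/r₂ − 1/a_t)] = 1.921 km/s.
Second burn Δv₂ = |v₂ − v_a| = 1.374 km/s.
Total Δv = Δv₁ + Δv₂ = 3.475 km/s.

Δv = 3470 m/s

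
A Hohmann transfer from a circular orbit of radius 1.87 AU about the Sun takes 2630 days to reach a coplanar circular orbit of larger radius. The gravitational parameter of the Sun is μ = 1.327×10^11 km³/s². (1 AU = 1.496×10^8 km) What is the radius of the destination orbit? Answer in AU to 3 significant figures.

r₂ = 9.97 AU

In km: r₁ = 1.87 × 1.496×10^8 = 2.79752×10^8 km.
Transfer time t = 2630 days = 2.27232×10^8 s, and t = π√(a_t³/μ).
So a_t = (μ t²/π²)^(1/3) = (1.327×10^11 × (2.27232×10^8)² / π²)^(1/3) = 8.8546×10^8 km.
Since a_t = (r₁ + r₂)/2, r₂ = 2a_t − r₁ = 2×8.8546×10^8 − 2.79752×10^8 = 1.491168×10^9 km.
In AU: r₂ = 1.491168×10^9 / 1.496×10^8 = 9.97 AU.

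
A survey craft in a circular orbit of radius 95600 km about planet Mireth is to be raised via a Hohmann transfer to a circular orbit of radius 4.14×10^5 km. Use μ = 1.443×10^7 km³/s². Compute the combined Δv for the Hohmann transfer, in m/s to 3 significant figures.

Transfer-ellipse semi-major axis a_t = (r₁ + r₂)/2 = (95600 + 4.140×10^5)/2 = 2.548×10^5 km.
Circular speed at r₁: v₁ = √(μ/r₁) = √(1.443×10^7/95600) = 12.285822 km/s.
Transfer-orbit speed at r₁ (v² = μ(2/r − 1/a)): v_p = √[μ(2/r₁ − 1/a_t)] = 15.660466 km/s.
First burn Δv₁ = |v_p − v₁| = 3.3746 km/s.
At r₂, v₂ = √(μ/r₂) = 5.9038 km/s.
Transfer-orbit speed at r₂: v_a = √[μ(2/r₂ − 1/a_t)] = 3.6163 km/s.
Second burn Δv₂ = |v₂ − v_a| = 2.2875 km/s.
Δv = Δv₁ + Δv₂ = 3.3746 + 2.2875 = 5.662 km/s.

Δv = 5660 m/s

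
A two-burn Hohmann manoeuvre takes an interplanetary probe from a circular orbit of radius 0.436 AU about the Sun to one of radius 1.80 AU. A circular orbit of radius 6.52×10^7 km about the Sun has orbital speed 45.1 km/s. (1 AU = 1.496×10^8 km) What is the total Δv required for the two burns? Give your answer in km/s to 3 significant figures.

From the circular-orbit relation v² = μ/r at r = 6.52×10^7 km: μ = v²r = (45.1)² × 6.52×10^7 = 1.32617×10^11 km³/s².
In km: r₁ = 0.436 × 1.496×10^8 = 6.52256×10^7 km; r₂ = 1.80 × 1.496×10^8 = 2.6928×10^8 km.
The Hohmann ellipse has a_t = (r₁ + r₂)/2 = 1.672528×10^8 km.
At r₁ the circular-orbit speed is v₁ = √(μ/r₁) = 45.09115 km/s.
On the transfer ellipse at r₁, v² = μ(2/r − 1/a) gives v_p = √[μ(2/r₁ − 1/a_t)] = 57.21457 km/s.
First burn Δv₁ = |v_p − v₁| = 12.123 km/s.
At r₂, v₂ = √(μ/r₂) = 22.1921 km/s.
Transfer-orbit speed at r₂: v_a = √[μ(2/r₂ − 1/a_t)] = 13.8586 km/s.
Second burn Δv₂ = |v₂ − v_a| = 8.3335 km/s.
Δv = Δv₁ + Δv₂ = 12.123 + 8.3335 = 20.46 km/s.

Δv = 20.5 km/s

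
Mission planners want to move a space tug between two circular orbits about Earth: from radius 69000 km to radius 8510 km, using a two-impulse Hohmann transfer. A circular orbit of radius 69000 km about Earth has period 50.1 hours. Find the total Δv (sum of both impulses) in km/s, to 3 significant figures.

Δv = 3.57 km/s

From Kepler's third law T² = 4π²r³/μ at r = 69000 km, T = 50.1 hours = 50.1 × 3600 s = 1.8036×10^5 s: μ = 4π²r³/T² = 3.98682×10^5 km³/s².
Transfer-ellipse semi-major axis a_t = (r₁ + r₂)/2 = (69000 + 8510)/2 = 38755 km.
At r₁ the circular-orbit speed is v₁ = √(μ/r₁) = 2.40375 km/s.
Transfer-orbit speed at r₁ (v² = μ(2/r − 1/a)): v_a = √[μ(2/r₁ − 1/a_t)] = 1.12639 km/s.
First burn Δv₁ = |v_a − v₁| = 1.2774 km/s.
Circular speed at r₂: v₂ = √(μ/r₂) = 6.8446 km/s.
Transfer-orbit speed at r₂: v_p = √[μ(2/r₂ − 1/a_t)] = 9.1329 km/s.
Second burn Δv₂ = |v₂ − v_p| = 2.2883 km/s.
Δv = Δv₁ + Δv₂ = 1.2774 + 2.2883 = 3.566 km/s.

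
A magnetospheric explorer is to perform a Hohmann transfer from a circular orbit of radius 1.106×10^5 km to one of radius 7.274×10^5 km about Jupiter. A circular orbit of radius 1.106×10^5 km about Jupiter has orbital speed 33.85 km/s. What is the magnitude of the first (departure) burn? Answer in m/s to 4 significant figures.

From the circular-orbit relation v² = μ/r at r = 1.106×10^5 km: μ = v²r = (33.85)² × 1.106×10^5 = 1.26728×10^8 km³/s².
The Hohmann ellipse has a_t = (r₁ + r₂)/2 = 4.190×10^5 km.
On the circular orbit at r = 1.106×10^5 km, v_c = √(μ/r) = 33.85 km/s.
Transfer-orbit speed at the same r (vis-viva, a = a_t): v_t = √[μ(2/r − 1/a_t)] = 44.60 km/s.
Δv₁ = |v_t − v_c| = |44.60 − 33.85| = 10.75 km/s.

Δv₁ = 10750 m/s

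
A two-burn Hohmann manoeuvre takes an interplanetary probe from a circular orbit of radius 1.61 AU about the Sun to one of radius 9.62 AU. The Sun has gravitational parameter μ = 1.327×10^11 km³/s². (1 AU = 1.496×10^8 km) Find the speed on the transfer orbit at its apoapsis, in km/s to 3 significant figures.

In km: r₁ = 1.61 × 1.496×10^8 = 2.40856×10^8 km; r₂ = 9.62 × 1.496×10^8 = 1.439152×10^9 km.
Transfer-ellipse semi-major axis a_t = (r₁ + r₂)/2 = (2.40856×10^8 + 1.439152×10^9)/2 = 8.40004×10^8 km.
The apoapsis of the transfer ellipse is at r = 1.439152×10^9 km.
Vis-viva: v = √[μ(2/r − 1/a_t)] = √[1.327×10^11 × (2/1.439152×10^9 − 1/8.40004×10^8)] = 5.142 km/s.

v = 5.14 km/s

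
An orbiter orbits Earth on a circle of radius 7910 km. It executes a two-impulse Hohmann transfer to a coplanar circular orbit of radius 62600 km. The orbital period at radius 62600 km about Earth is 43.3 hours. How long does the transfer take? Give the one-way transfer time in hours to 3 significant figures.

From Kepler's third law T² = 4π²r³/μ at r = 62600 km, T = 43.3 hours = 43.3 × 3600 s = 1.5588×10^5 s: μ = 4π²r³/T² = 3.98568×10^5 km³/s².
The Hohmann ellipse has a_t = (r₁ + r₂)/2 = 35255 km.
By Kepler's third law the transfer-orbit period is T = 2π√(a_t³/μ), so t = T/2 = 32940 s.
Converting: 32940 s ÷ 3600 s/hour = 9.15 hours.

t = 9.15 hours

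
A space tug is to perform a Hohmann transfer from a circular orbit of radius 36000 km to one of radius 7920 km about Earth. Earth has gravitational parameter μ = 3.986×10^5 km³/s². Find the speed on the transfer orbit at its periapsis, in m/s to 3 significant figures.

v = 9080 m/s

Semi-major axis of the transfer orbit: a_t = (36000 + 7920)/2 = 21960 km.
At periapsis, r = 7920 km.
Vis-viva: v = √[μ(2/r − 1/a_t)] = √[3.986×10^5 × (2/7920 − 1/21960)] = 9.083 km/s.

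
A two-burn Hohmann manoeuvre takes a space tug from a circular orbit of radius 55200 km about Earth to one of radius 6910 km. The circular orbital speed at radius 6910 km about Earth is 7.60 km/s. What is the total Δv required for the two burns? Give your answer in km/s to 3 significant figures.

Δv = 3.95 km/s

From the circular-orbit relation v² = μ/r at r = 6910 km: μ = v²r = (7.60)² × 6910 = 3.99122×10^5 km³/s².
Transfer-ellipse semi-major axis a_t = (r₁ + r₂)/2 = (55200 + 6910)/2 = 31055 km.
At r₁ the circular-orbit speed is v₁ = √(μ/r₁) = 2.6890 km/s.
Transfer-orbit speed at r₁ (vis-viva equation): v_a = √[μ(2/r₁ − 1/a_t)] = 1.2684 km/s.
First burn Δv₁ = |v_a − v₁| = 1.4206 km/s.
At r₂, v₂ = √(μ/r₂) = 7.60000 km/s.
Transfer-orbit speed at r₂: v_p = √[μ(2/r₂ − 1/a_t)] = 10.1325 km/s.
Second burn Δv₂ = |v₂ − v_p| = 2.5325 km/s.
Δv = Δv₁ + Δv₂ = 1.4206 + 2.5325 = 3.953 km/s.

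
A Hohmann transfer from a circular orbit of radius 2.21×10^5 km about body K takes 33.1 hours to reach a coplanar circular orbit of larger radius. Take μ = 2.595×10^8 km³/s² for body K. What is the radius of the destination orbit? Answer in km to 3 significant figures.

r₂ = 1.22×10^6 km

Transfer time t = 33.1 hours = 1.1916×10^5 s, and t = π√(a_t³/μ).
So a_t = (μ t²/π²)^(1/3) = (2.595×10^8 × (1.1916×10^5)² / π²)^(1/3) = 7.2006×10^5 km.
Since a_t = (r₁ + r₂)/2, r₂ = 2a_t − r₁ = 2×7.2006×10^5 − 2.210×10^5 = 1.21912×10^6 km.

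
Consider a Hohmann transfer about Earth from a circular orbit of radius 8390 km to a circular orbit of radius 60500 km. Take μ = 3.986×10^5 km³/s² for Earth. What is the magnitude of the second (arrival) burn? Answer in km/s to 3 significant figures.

Semi-major axis of the transfer orbit: a_t = (8390 + 60500)/2 = 34445 km.
Circular speed at r = 60500 km: v_c = √(μ/r) = 2.567 km/s.
Vis-viva on the transfer ellipse at r = 60500 km gives v_t = √[μ(2/r − 1/a_t)] = 1.267 km/s.
Δv₂ = |v_t − v_c| = |1.267 − 2.567| = 1.300 km/s.

Δv₂ = 1.30 km/s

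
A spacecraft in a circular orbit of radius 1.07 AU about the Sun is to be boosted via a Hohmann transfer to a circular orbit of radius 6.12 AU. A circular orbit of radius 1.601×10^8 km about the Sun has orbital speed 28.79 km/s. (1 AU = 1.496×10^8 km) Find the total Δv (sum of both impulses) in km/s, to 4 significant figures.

Δv = 14.25 km/s

From the circular-orbit relation v² = μ/r at r = 1.601×10^8 km: μ = v²r = (28.79)² × 1.601×10^8 = 1.32701×10^11 km³/s².
In km: r₁ = 1.07 × 1.496×10^8 = 1.60072×10^8 km; r₂ = 6.12 × 1.496×10^8 = 9.15552×10^8 km.
The Hohmann ellipse has a_t = (r₁ + r₂)/2 = 5.37812×10^8 km.
At r₁ the circular-orbit speed is v₁ = √(μ/r₁) = 28.7925 km/s.
On the transfer ellipse at r₁, vis-viva equation gives v_p = √[μ(2/r₁ − 1/a_t)] = 37.5669 km/s.
First burn Δv₁ = |v_p − v₁| = 8.7744 km/s.
Circular speed at r₂: v₂ = √(μ/r₂) = 12.03915 km/s.
Transfer-orbit speed at r₂: v_a = √[μ(2/r₂ − 1/a_t)] = 6.568077 km/s.
Second burn Δv₂ = |v₂ − v_a| = 5.4711 km/s.
Total Δv = Δv₁ + Δv₂ = 14.25 km/s.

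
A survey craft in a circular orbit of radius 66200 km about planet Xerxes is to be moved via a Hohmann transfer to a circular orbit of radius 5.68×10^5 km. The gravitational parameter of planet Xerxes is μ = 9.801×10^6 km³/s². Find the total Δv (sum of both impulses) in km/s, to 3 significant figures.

Δv = 6.37 km/s

Semi-major axis of the transfer orbit: a_t = (66200 + 5.680×10^5)/2 = 3.171×10^5 km.
At r₁ the circular-orbit speed is v₁ = √(μ/r₁) = 12.168 km/s.
On the transfer ellipse at r₁, vis-viva gives v_p = √[μ(2/r₁ − 1/a_t)] = 16.285 km/s.
First burn Δv₁ = |v_p − v₁| = 4.117 km/s.
Circular speed at r₂: v₂ = √(μ/r₂) = 4.154 km/s.
Transfer-orbit speed at r₂: v_a = √[μ(2/r₂ − 1/a_t)] = 1.898 km/s.
Second burn Δv₂ = |v₂ − v_a| = 2.256 km/s.
Total Δv = Δv₁ + Δv₂ = 6.373 km/s.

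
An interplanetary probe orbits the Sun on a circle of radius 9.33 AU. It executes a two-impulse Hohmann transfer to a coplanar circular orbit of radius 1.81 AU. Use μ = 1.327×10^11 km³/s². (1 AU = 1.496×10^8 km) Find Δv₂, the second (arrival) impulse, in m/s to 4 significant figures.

In km: r₁ = 9.33 × 1.496×10^8 = 1.395768×10^9 km; r₂ = 1.81 × 1.496×10^8 = 2.70776×10^8 km.
Transfer-ellipse semi-major axis a_t = (r₁ + r₂)/2 = (1.395768×10^9 + 2.70776×10^8)/2 = 8.33272×10^8 km.
Circular speed at r = 2.70776×10^8 km: v_c = √(μ/r) = 22.1376 km/s.
Transfer-orbit speed at the same r (vis-viva, a = a_t): v_t = √[μ(2/r − 1/a_t)] = 28.6513 km/s.
Δv₂ = |v_t − v_c| = |28.6513 − 22.1376| = 6.514 km/s.

Δv₂ = 6514 m/s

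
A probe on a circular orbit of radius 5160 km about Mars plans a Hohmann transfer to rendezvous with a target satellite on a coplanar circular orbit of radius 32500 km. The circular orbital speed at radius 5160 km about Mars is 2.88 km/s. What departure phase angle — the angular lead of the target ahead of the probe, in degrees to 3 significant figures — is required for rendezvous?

φ = 101°

From the circular-orbit relation v² = μ/r at r = 5160 km: μ = v²r = (2.88)² × 5160 = 42799.1 km³/s².
The Hohmann ellipse has a_t = (r₁ + r₂)/2 = 18830 km.
Transfer time t = π√(a_t³/μ) = 39238 s.
The target's mean motion on its circular orbit is ω₂ = √(μ/r₂³) = 3.5310×10^-5 rad/s.
Angle swept by the target during transfer: ω₂·t = 1.3855 rad = 79.38°.
Arrival is 180° from departure on the ellipse, so φ = 180° − 79.38° = 101°.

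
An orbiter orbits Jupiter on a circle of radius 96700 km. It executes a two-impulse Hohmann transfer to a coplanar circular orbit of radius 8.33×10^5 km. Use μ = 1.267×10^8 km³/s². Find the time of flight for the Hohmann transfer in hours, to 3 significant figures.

Transfer-ellipse semi-major axis a_t = (r₁ + r₂)/2 = (96700 + 8.330×10^5)/2 = 4.6485×10^5 km.
Half the transfer-orbit period gives t = π√(a_t³/μ) = 88460 s.
Converting: 88460 s ÷ 3600 s/hour = 24.6 hours.

t = 24.6 hours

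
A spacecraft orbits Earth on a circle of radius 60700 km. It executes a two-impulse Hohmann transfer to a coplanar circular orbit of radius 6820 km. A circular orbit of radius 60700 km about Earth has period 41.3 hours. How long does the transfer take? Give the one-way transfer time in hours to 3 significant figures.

t = 8.57 hours

From Kepler's third law T² = 4π²r³/μ at r = 60700 km, T = 41.3 hours = 41.3 × 3600 s = 1.4868×10^5 s: μ = 4π²r³/T² = 3.99412×10^5 km³/s².
Semi-major axis of the transfer orbit: a_t = (60700 + 6820)/2 = 33760 km.
By Kepler's third law the transfer-orbit period is T = 2π√(a_t³/μ), so t = T/2 = 30835 s.
Converting: 30835 s ÷ 3600 s/hour = 8.57 hours.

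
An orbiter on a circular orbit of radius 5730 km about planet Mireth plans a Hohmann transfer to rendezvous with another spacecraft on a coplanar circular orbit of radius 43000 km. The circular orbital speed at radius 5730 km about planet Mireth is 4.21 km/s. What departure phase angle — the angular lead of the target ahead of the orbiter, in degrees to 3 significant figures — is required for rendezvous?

φ = 103°

From the circular-orbit relation v² = μ/r at r = 5730 km: μ = v²r = (4.21)² × 5730 = 1.01559×10^5 km³/s².
Semi-major axis of the transfer orbit: a_t = (5730 + 43000)/2 = 24365 km.
The half-period of the transfer ellipse is t = π√(a_t³/μ) = 37492.1 s.
Target angular speed ω₂ = √(μ/r₂³) = 3.57402×10^-5 rad/s.
Angle swept by the target during transfer: ω₂·t = 1.339975 rad = 76.77°.
The orbiter traverses 180° on the transfer ellipse, so the target must lead by 180° − 76.77° = 103°.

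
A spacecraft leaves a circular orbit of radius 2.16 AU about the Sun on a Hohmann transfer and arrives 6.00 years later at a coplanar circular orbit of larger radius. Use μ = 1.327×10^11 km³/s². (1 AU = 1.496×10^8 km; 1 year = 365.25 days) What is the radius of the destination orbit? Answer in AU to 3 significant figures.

r₂ = 8.32 AU

In km: r₁ = 2.16 × 1.496×10^8 = 3.23136×10^8 km.
Transfer time t = 6.00 years × 365.25 × 86400 s = 1.893456×10^8 s, and t = π√(a_t³/μ).
So a_t = (μ t²/π²)^(1/3) = (1.327×10^11 × (1.893456×10^8)² / π²)^(1/3) = 7.8408×10^8 km.
Since a_t = (r₁ + r₂)/2, r₂ = 2a_t − r₁ = 2×7.8408×10^8 − 3.23136×10^8 = 1.245024×10^9 km.
In AU: r₂ = 1.245024×10^9 / 1.496×10^8 = 8.32 AU.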